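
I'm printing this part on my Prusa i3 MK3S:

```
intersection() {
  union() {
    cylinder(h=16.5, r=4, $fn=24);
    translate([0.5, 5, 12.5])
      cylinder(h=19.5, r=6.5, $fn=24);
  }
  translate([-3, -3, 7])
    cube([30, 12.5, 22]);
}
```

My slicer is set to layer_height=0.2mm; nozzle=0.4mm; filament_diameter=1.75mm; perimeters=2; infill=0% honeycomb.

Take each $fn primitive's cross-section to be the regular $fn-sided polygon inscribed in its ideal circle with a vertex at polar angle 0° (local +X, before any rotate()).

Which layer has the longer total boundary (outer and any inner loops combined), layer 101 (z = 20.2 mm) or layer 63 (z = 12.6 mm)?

Layer 101 (z = 20.2): the cylinder is absent (z outside [0, 16.5]); the r=6.5 cylinder at (0.5, 5) contributes a regular 24-gon of circumradius 6.5 (perimeter = 2·24·6.500·sin(180°/24) = 40.72 mm); Combining (union): only the r=6.5 cylinder at (0.5, 5) is present, so the union is just that shape — boundary = 40.72 mm; the 30×12.5 cube at (-3, -3) contributes its full rectangle (perimeter 85.00 mm); Taking the intersection: the 30×12.5 cube at (-3, -3) partially overlaps the result so far; clipping to the common part keeps 96.54 mm² — boundary = 36.97 mm. So its perimeter = 36.97 mm. Layer 63 (z = 12.6): the cylinder: section is a regular 24-gon, circumradius r=4 (perimeter = 2·24·4.000·sin(180°/24) = 25.06 mm); the cylinder at (0.5, 5): section is a regular 24-gon, circumradius r=6.5 (perimeter = 2·24·6.500·sin(180°/24) = 40.72 mm); Taking the union: the regions partially overlap (shared area 32.82 mm²), so the edge portions inside another operand are dropped and the merged outline is re-measured after clipping — boundary = 44.52 mm; the 30×12.5 cube at (-3, -3) contributes its full rectangle (perimeter 85.00 mm); After intersecting: the 30×12.5 cube at (-3, -3) partially overlaps that combined region; clipping to the common part keeps 108.23 mm² — boundary = 40.49 mm. So its perimeter = 40.49 mm. Layer 63 is larger (40.49 vs 36.97 mm).

layer 63 (z = 12.6 mm)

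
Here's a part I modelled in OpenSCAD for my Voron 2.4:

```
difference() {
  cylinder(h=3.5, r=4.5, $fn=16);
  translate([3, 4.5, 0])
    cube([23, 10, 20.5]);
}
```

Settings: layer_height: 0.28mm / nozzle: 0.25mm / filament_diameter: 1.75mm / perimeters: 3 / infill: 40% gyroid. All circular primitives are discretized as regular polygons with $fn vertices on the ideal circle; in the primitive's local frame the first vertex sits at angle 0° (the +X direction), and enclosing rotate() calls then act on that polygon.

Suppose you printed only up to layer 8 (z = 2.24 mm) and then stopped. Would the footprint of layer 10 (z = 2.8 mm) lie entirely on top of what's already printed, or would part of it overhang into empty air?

entirely on top

Compare the two slices. At z = 2.24: the r=4.5 cylinder gives a regular 16-gon of circumradius 4.5 (constant along its height) (area = (16/2)·4.500²·sin(360°/16) = 61.99 mm²); the cube at (3, 4.5) (footprint 23×10) is included at this height (area 230.00 mm²); Taking the first minus the rest: starting from the r=4.5 cylinder (61.99 mm²), the 23×10 cube at (3, 4.5) misses the remaining region (no effect) — area = 61.99 mm². At z = 2.8: the cylinder: section is a regular 16-gon, circumradius r=4.5 (area = (16/2)·4.500²·sin(360°/16) = 61.99 mm²); the cube at (3, 4.5) is present — its section is the full 23×10 rectangle (area 230.00 mm²); After the difference (first − rest): starting from the r=4.5 cylinder (61.99 mm²), the 23×10 cube at (3, 4.5) misses the remaining region (no effect) — area = 61.99 mm². Checking containment: the cross-section at z = 2.8 is a subset of the cross-section at z = 2.24.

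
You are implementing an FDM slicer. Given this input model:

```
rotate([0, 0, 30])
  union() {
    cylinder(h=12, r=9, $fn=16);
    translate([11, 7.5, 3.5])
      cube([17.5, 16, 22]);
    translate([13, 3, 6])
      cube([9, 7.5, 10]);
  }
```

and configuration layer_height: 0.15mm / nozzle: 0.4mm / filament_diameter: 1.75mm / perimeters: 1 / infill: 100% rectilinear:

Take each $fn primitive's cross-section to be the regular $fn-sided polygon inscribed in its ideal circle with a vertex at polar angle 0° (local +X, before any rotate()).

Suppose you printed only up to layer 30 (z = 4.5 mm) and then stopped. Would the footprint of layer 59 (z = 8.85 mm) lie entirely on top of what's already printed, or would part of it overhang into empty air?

part overhangs

Compare the two slices. At z = 4.5: the r=9 cylinder gives a regular 16-gon of circumradius 9 (constant along its height) (area = (16/2)·9.000²·sin(360°/16) = 247.98 mm²); the cube at (11, 7.5) is present — its section is the full 17.5×16 rectangle (area 280.00 mm²); the cube at (13, 3) does not reach this height (z outside [6, 16]); Taking the union: the 2 present regions are separate (no shared area or edge), so areas and boundary lengths simply add and each stays a separate island — area = 527.98 mm²; (rotated 30° about Z; rotation is an isometry so areas/perimeters/island counts are preserved). At z = 8.85: the cylinder: section is a regular 16-gon, circumradius r=9 (area = (16/2)·9.000²·sin(360°/16) = 247.98 mm²); the cube at (11, 7.5) (footprint 17.5×16) is included at this height (area 280.00 mm²); the cube at (13, 3) is present — its section is the full 9×7.5 rectangle (area 67.50 mm²); Merging all regions: the regions partially overlap — summed areas 595.48 mm² minus the doubly-counted overlap 27.00 mm² gives 568.48 mm² — area = 568.48 mm²; (whole slice rotated 30° about Z — lengths, areas and connectivity unchanged). Checking containment: at z = 8.85 the cross-section extends beyond the z = 4.5 cross-section by about 40.50 mm².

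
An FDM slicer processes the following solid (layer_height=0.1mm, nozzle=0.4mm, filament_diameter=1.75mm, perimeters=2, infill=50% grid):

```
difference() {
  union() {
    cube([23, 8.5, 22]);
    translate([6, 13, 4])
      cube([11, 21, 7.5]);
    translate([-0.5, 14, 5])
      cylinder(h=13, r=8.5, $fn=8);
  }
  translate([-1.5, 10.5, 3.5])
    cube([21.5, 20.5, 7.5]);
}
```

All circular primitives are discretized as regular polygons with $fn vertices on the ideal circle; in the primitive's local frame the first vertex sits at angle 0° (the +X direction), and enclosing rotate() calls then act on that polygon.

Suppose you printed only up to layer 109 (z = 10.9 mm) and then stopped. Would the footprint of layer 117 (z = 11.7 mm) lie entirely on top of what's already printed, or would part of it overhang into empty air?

Compare the two slices. At z = 10.9: the cube (footprint 23×8.5) is included at this height (area 195.50 mm²); the cube at (6, 13) (footprint 11×21) is included at this height (area 231.00 mm²); the cylinder at (-0.5, 14): section is a regular 8-gon, circumradius r=8.5 (area = (8/2)·8.500²·sin(360°/8) = 204.35 mm²); Taking the union: the regions partially overlap — summed areas 630.85 mm² minus the doubly-counted overlap 15.78 mm² gives 615.08 mm² — area = 615.08 mm²; the cube at (-1.5, 10.5) (footprint 21.5×20.5) is included at this height (area 440.75 mm²); Subtracting the remaining from the first: starting from the result so far (615.08 mm²), the 21.5×20.5 cube at (-1.5, 10.5) partially overlaps it — only the 281.47 mm² overlap (of its 440.75 mm²) is removed, clipping the outline — area = 333.60 mm². At z = 11.7: the cube (footprint 23×8.5) is included at this height (area 195.50 mm²); the cube at (6, 13) does not reach this height (z outside [4, 11.5]); the cylinder at (-0.5, 14): section is a regular 8-gon, circumradius r=8.5 (area = (8/2)·8.500²·sin(360°/8) = 204.35 mm²); Merging all regions: the regions partially overlap — summed areas 399.85 mm² minus the doubly-counted overlap 9.16 mm² gives 390.70 mm² — area = 390.70 mm²; the cube at (-1.5, 10.5) is not intersected at this z (z outside [3.5, 11]); Subtracting the remaining from the first: none of the subtracted shapes is present at this height, so that combined region is unchanged — area = 390.70 mm². Checking containment: at z = 11.7 the cross-section extends beyond the z = 10.9 cross-section by about 90.09 mm².

part overhangs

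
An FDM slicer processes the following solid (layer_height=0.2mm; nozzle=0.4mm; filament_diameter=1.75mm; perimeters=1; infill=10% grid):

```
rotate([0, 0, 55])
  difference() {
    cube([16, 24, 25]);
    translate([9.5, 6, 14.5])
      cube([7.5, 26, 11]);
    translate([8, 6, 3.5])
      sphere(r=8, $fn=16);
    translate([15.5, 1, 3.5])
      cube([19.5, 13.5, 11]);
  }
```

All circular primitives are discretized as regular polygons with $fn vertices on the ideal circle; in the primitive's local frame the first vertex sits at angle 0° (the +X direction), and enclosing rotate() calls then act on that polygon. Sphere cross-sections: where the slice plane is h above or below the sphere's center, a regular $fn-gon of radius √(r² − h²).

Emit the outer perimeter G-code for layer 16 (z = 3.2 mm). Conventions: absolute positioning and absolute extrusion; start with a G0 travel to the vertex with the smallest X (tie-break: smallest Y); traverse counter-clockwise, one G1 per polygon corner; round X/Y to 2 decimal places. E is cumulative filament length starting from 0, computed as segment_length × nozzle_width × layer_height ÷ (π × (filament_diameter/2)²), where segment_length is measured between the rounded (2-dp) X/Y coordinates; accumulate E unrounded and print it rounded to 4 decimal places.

At z = 3.2 mm: the cube is present — its section is the full 16×24 rectangle; the cube at (9.5, 6) does not reach this height (z outside [14.5, 25.5]); the sphere at (8, 6): section is a regular 16-gon, circumradius = √(r²−h²) = √(8²−0.3²) = 7.994; the cube at (15.5, 1) is absent (z outside [3.5, 14.5]); After the difference (first − rest): starting from the 16×24 cube, the r=8 sphere at (8, 6) partially overlaps it — only the 182.44 mm² overlap (of its 195.66 mm²) is removed, clipping the outline — 1 connected region; (whole slice rotated 55° about Z — lengths, areas and connectivity unchanged). The outline is a single polygon with 19 vertices. Extrusion per mm of travel: 0.4 × 0.2 / (π × 0.875²) = 0.033260. Accumulating E over each segment gives final E = 3.6057.

G0 X-19.66 Y13.77 Z3.20
G1 X0.00 Y0.00 E0.7983
G1 X1.64 Y2.35 E0.8936
G1 X1.06 Y2.12 E0.9144
G1 X-2.06 Y2.19 E1.0182
G1 X-4.91 Y3.45 E1.1218
G1 X-7.07 Y5.70 E1.2256
G1 X-8.20 Y8.61 E1.3294
G1 X-8.13 Y11.72 E1.4329
G1 X-6.87 Y14.58 E1.5368
G1 X-4.62 Y16.74 E1.6406
G1 X-1.71 Y17.87 E1.7444
G1 X1.40 Y17.80 E1.8478
G1 X4.26 Y16.54 E1.9518
G1 X6.42 Y14.29 E2.0555
G1 X7.55 Y11.38 E2.1594
G1 X7.53 Y10.76 E2.1800
G1 X9.18 Y13.11 E2.2755
G1 X-10.48 Y26.87 E3.0736
G1 X-19.66 Y13.77 E3.6057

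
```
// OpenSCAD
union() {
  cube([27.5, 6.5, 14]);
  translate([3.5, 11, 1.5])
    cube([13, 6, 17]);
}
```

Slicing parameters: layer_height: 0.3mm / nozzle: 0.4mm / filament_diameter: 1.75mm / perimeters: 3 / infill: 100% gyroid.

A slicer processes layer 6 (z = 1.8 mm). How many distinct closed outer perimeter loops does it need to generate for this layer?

At z = 1.8 mm: the cube is present — its section is the full 27.5×6.5 rectangle; the 13×6 cube at (3.5, 11) contributes its full rectangle; Merging all regions: the 2 present regions are separate (no shared area or edge), so areas and boundary lengths simply add and each stays a separate island — 2 connected regions. The result has 2 disconnected regions.

2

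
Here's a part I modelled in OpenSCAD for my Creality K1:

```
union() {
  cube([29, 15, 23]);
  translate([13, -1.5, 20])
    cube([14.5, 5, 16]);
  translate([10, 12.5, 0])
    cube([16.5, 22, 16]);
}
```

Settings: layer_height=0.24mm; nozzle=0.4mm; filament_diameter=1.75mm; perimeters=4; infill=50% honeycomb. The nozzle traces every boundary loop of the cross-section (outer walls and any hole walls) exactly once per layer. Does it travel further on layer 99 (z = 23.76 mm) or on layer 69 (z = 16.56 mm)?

layer 69 (z = 16.56 mm)

Layer 99 (z = 23.76): the cube is not intersected at this z (z outside [0, 23]); the 14.5×5 cube at (13, -1.5) contributes its full rectangle (perimeter 39.00 mm); the cube at (10, 12.5) is absent (z outside [0, 16]); Merging all regions: only the 14.5×5 cube at (13, -1.5) is present, so the union is just that shape — boundary = 39.00 mm. So its perimeter = 39.00 mm. Layer 69 (z = 16.56): the cube is present — its section is the full 29×15 rectangle (perimeter 88.00 mm); the cube at (13, -1.5) is absent (z outside [20, 36]); the cube at (10, 12.5) does not reach this height (z outside [0, 16]); Combining (union): only the 29×15 cube is present, so the union is just that shape — boundary = 88.00 mm. So its perimeter = 88.00 mm. Layer 69 is larger (88.00 vs 39.00 mm).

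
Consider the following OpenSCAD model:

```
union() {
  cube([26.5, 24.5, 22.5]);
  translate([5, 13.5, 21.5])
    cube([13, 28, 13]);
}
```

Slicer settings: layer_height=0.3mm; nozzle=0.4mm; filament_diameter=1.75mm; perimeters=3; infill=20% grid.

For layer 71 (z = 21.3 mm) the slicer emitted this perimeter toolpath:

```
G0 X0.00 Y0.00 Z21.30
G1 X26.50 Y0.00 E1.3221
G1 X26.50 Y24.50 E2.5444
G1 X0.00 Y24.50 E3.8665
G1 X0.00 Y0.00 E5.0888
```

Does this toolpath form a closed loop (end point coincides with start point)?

Start point (G0): (0.00, 0.00). End point (last G1): the path returns to the start — closed.

yes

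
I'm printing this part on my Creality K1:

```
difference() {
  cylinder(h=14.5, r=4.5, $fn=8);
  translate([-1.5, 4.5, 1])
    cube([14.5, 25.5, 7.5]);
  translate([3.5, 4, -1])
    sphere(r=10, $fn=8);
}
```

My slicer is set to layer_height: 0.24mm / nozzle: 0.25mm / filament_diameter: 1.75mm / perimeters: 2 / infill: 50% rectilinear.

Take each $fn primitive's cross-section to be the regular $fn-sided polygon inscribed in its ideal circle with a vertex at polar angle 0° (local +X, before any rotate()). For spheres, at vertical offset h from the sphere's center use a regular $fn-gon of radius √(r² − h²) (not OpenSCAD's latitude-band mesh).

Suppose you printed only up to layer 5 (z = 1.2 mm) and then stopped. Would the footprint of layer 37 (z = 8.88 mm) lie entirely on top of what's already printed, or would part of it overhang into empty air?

Compare the two slices. At z = 1.2: the r=4.5 cylinder contributes a regular 8-gon of circumradius 4.5 (area = (8/2)·4.500²·sin(360°/8) = 57.28 mm²); the cube at (-1.5, 4.5) (footprint 14.5×25.5) is included at this height (area 369.75 mm²); the sphere at (3.5, 4): section is a regular 8-gon, circumradius = √(r²−h²) = √(10²−2.2²) = 9.755 (area = (8/2)·9.755²·sin(360°/8) = 269.15 mm²); Taking the first minus the rest: starting from the r=4.5 cylinder (57.28 mm²), the 14.5×25.5 cube at (-1.5, 4.5) misses the remaining region (no effect); the r=10 sphere at (3.5, 4) partially overlaps it — only the 56.62 mm² overlap (of its 269.15 mm²) is removed, clipping the outline — area = 0.65 mm². At z = 8.88: the r=4.5 cylinder gives a regular 8-gon of circumradius 4.5 (constant along its height) (area = (8/2)·4.500²·sin(360°/8) = 57.28 mm²); the cube at (-1.5, 4.5) does not reach this height (z outside [1, 8.5]); the sphere at (3.5, 4): section is a regular 8-gon, circumradius = √(r²−h²) = √(10²−9.88²) = 1.545 (area = (8/2)·1.545²·sin(360°/8) = 6.75 mm²); After the difference (first − rest): starting from the r=4.5 cylinder (57.28 mm²), the r=10 sphere at (3.5, 4) partially overlaps it — only the 0.64 mm² overlap (of its 6.75 mm²) is removed, clipping the outline — area = 56.64 mm². Checking containment: at z = 8.88 the cross-section extends beyond the z = 1.2 cross-section by about 55.99 mm².

part overhangs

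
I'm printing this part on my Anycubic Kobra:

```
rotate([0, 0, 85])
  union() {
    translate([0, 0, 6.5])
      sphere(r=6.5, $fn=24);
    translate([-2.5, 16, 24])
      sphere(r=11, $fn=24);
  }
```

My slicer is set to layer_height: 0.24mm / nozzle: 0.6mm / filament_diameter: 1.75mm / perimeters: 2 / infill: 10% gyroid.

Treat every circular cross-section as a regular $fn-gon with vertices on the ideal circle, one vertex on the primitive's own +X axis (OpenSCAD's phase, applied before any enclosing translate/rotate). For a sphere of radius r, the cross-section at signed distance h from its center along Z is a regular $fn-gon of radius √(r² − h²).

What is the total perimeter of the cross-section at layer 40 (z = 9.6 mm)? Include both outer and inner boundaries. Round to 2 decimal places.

35.79 mm

At z = 9.6 mm: the r=6.5 sphere slices to a regular 24-gon of circumradius 5.713 (√(r²−h²) with h=3.1 from center) (perimeter = 2·24·5.713·sin(180°/24) = 35.79 mm); the sphere at (-2.5, 16) does not reach this height (|z−center|=14.400 > r=11); Taking the union: only the r=6.5 sphere is present, so the union is just that shape — boundary = 35.79 mm; (rotated 85° about Z; rotation is an isometry so areas/perimeters/island counts are preserved). Overall, the cross-section is a single solid region. Total boundary length (outer) = 35.79 mm.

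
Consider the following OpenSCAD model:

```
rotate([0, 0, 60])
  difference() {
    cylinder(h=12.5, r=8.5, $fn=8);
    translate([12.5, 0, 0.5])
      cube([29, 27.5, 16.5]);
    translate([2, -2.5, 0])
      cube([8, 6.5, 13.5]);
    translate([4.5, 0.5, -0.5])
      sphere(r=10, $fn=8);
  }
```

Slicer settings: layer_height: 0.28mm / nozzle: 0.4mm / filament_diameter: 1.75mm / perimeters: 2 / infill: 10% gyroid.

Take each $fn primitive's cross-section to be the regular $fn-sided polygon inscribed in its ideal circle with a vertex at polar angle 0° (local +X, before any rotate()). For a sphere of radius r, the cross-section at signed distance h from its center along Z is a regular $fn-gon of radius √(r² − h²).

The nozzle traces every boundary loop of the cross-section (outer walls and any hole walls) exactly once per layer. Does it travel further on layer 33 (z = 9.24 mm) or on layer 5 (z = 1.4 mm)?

Layer 33 (z = 9.24): the r=8.5 cylinder gives a regular 8-gon of circumradius 8.5 (constant along its height) (perimeter = 2·8·8.500·sin(180°/8) = 52.04 mm); the cube at (12.5, 0) is present — its section is the full 29×27.5 rectangle (perimeter 113.00 mm); the cube at (2, -2.5) (footprint 8×6.5) is included at this height (perimeter 29.00 mm); the r=10 sphere at (4.5, 0.5) slices to a regular 8-gon of circumradius 2.265 (√(r²−h²) with h=9.74 from center) (perimeter = 2·8·2.265·sin(180°/8) = 13.87 mm); Taking the first minus the rest: starting from the r=8.5 cylinder, the 29×27.5 cube at (12.5, 0) misses the remaining region (no effect); the 8×6.5 cube at (2, -2.5) partially overlaps it — only the 37.64 mm² overlap (of its 52.00 mm²) is removed, clipping the outline; the r=10 sphere at (4.5, 0.5) misses the remaining region (no effect) — boundary = 61.82 mm; (rotated 60° about Z; rotation is an isometry so areas/perimeters/island counts are preserved). So its perimeter = 61.82 mm. Layer 5 (z = 1.4): the cylinder: section is a regular 8-gon, circumradius r=8.5 (perimeter = 2·8·8.500·sin(180°/8) = 52.04 mm); the cube at (12.5, 0) (footprint 29×27.5) is included at this height (perimeter 113.00 mm); the cube at (2, -2.5) is present — its section is the full 8×6.5 rectangle (perimeter 29.00 mm); the r=10 sphere at (4.5, 0.5) slices to a regular 8-gon of circumradius 9.818 (√(r²−h²) with h=1.9 from center) (perimeter = 2·8·9.818·sin(180°/8) = 60.11 mm); Subtracting the remaining from the first: starting from the r=8.5 cylinder, the 29×27.5 cube at (12.5, 0) misses the remaining region (no effect); the 8×6.5 cube at (2, -2.5) partially overlaps it — only the 37.64 mm² overlap (of its 52.00 mm²) is removed, clipping the outline; the r=10 sphere at (4.5, 0.5) partially overlaps it — only the 120.22 mm² overlap (of its 272.63 mm²) is removed, clipping the outline — boundary = 49.19 mm; (whole slice rotated 60° about Z — lengths, areas and connectivity unchanged). So its perimeter = 49.19 mm. Layer 33 is larger (61.82 vs 49.19 mm).

layer 33 (z = 9.24 mm)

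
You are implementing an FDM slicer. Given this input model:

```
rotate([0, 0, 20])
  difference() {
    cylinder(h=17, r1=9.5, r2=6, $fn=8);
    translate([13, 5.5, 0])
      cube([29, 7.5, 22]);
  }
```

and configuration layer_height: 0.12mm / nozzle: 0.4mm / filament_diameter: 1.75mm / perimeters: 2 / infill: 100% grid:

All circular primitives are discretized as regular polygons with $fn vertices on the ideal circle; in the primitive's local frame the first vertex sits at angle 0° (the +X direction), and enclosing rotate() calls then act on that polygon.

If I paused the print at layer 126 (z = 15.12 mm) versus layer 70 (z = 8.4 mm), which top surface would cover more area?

Layer 126 (z = 15.12): the cone (r1=9.5→r2=6) has section circumradius 6.387 here — a regular 8-gon (area = (8/2)·6.387²·sin(360°/8) = 115.38 mm²); the cube at (13, 5.5) is present — its section is the full 29×7.5 rectangle (area 217.50 mm²); Subtracting the remaining from the first: starting from the cone (115.38 mm²), the 29×7.5 cube at (13, 5.5) misses the remaining region (no effect) — area = 115.38 mm²; (whole slice rotated 20° about Z — lengths, areas and connectivity unchanged). So its area = 115.38 mm². Layer 70 (z = 8.4): the cone contributes a regular 8-gon of circumradius 7.771 (interpolated between r1=9.5 and r2=6 at t=0.494) (area = (8/2)·7.771²·sin(360°/8) = 170.79 mm²); the cube at (13, 5.5) (footprint 29×7.5) is included at this height (area 217.50 mm²); Taking the first minus the rest: starting from the cone (170.79 mm²), the 29×7.5 cube at (13, 5.5) misses the remaining region (no effect) — area = 170.79 mm²; (whole slice rotated 20° about Z — lengths, areas and connectivity unchanged). So its area = 170.79 mm². Layer 70 is larger (170.79 vs 115.38 mm²).

layer 70 (z = 8.4 mm)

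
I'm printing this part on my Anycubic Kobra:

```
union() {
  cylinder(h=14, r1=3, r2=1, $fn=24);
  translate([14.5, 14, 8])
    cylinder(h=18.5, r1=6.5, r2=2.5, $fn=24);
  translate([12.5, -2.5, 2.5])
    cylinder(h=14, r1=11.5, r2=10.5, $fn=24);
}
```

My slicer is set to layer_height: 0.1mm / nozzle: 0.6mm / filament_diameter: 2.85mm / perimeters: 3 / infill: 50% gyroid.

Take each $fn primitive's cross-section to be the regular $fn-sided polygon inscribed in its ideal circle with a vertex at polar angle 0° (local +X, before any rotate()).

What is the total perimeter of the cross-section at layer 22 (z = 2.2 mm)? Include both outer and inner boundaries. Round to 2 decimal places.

16.83 mm

At z = 2.2 mm: the cone contributes a regular 24-gon of circumradius 2.686 (interpolated between r1=3 and r2=1 at t=0.157) (perimeter = 2·24·2.686·sin(180°/24) = 16.83 mm); the cone at (14.5, 14) is not intersected at this z (z outside [8, 26.5]); the cone at (12.5, -2.5) does not reach this height (z outside [2.5, 16.5]); Combining (union): only the cone is present, so the union is just that shape — boundary = 16.83 mm. Overall, the cross-section is a single solid region. Total boundary length (outer) = 16.83 mm.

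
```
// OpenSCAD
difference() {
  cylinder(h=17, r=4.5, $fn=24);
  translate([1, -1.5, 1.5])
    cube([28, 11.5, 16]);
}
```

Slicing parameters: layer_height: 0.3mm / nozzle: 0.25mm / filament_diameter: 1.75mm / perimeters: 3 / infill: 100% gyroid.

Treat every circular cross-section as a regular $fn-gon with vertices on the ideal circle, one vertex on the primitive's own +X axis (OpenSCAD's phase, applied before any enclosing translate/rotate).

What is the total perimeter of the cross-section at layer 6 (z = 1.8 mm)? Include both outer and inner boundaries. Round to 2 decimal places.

29.69 mm

At z = 1.8 mm: the r=4.5 cylinder contributes a regular 24-gon of circumradius 4.5 (perimeter = 2·24·4.500·sin(180°/24) = 28.19 mm); the cube at (1, -1.5) (footprint 28×11.5) is included at this height (perimeter 79.00 mm); Subtracting the remaining from the first: starting from the r=4.5 cylinder, the 28×11.5 cube at (1, -1.5) partially overlaps it — only the 16.38 mm² overlap (of its 322.00 mm²) is removed, clipping the outline — boundary = 29.69 mm. Overall, the cross-section is a single solid region. Total boundary length (outer) = 29.69 mm.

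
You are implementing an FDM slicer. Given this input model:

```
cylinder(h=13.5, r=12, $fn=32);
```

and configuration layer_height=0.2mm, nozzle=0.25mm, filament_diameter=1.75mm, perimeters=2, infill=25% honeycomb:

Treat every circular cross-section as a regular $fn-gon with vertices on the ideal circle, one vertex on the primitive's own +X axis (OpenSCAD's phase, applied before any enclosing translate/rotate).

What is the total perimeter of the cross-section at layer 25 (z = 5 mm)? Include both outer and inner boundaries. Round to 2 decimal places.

At z = 5 mm: the r=12 cylinder contributes a regular 32-gon of circumradius 12 (perimeter = 2·32·12.000·sin(180°/32) = 75.28 mm). Overall, the cross-section is a single solid region. Total boundary length (outer) = 75.28 mm.

75.28 mm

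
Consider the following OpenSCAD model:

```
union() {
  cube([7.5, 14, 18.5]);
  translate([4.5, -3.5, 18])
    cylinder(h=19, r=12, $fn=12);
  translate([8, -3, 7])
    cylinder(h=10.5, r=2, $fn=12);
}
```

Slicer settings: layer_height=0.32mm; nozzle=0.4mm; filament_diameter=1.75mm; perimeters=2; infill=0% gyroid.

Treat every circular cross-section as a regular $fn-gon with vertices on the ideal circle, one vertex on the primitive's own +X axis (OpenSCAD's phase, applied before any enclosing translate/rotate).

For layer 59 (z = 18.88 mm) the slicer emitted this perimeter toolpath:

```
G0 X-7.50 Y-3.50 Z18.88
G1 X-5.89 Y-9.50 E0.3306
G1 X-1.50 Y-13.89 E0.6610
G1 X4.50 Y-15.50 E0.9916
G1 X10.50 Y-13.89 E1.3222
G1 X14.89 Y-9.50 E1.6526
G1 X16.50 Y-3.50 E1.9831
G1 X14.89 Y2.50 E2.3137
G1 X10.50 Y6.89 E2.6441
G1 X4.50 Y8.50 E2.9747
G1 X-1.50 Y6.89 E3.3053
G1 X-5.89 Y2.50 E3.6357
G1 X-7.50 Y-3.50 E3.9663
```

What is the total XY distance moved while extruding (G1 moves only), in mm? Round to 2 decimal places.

74.53 mm

Sum the Euclidean lengths of each G1 segment: total = 74.53 mm.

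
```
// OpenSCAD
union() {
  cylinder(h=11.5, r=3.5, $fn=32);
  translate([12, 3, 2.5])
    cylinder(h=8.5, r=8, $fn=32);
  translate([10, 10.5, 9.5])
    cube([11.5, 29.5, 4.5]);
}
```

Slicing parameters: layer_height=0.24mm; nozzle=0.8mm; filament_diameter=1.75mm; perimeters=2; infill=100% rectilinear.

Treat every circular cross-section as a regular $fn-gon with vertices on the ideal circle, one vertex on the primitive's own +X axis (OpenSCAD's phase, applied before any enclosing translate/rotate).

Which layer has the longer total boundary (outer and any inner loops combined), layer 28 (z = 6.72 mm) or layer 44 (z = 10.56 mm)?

Layer 28 (z = 6.72): the r=3.5 cylinder contributes a regular 32-gon of circumradius 3.5 (perimeter = 2·32·3.500·sin(180°/32) = 21.96 mm); the r=8 cylinder at (12, 3) contributes a regular 32-gon of circumradius 8 (perimeter = 2·32·8.000·sin(180°/32) = 50.18 mm); the cube at (10, 10.5) is absent (z outside [9.5, 14]); Merging all regions: the 2 present regions are separate (no shared area or edge), so areas and boundary lengths simply add and each stays a separate island — boundary = 72.14 mm. So its perimeter = 72.14 mm. Layer 44 (z = 10.56): the r=3.5 cylinder gives a regular 32-gon of circumradius 3.5 (constant along its height) (perimeter = 2·32·3.500·sin(180°/32) = 21.96 mm); the r=8 cylinder at (12, 3) contributes a regular 32-gon of circumradius 8 (perimeter = 2·32·8.000·sin(180°/32) = 50.18 mm); the cube at (10, 10.5) is present — its section is the full 11.5×29.5 rectangle (perimeter 82.00 mm); Taking the union: the regions partially overlap (shared area 1.64 mm²), so the edge portions inside another operand are dropped and the merged outline is re-measured after clipping — boundary = 144.44 mm. So its perimeter = 144.44 mm. Layer 44 is larger (144.44 vs 72.14 mm).

layer 44 (z = 10.56 mm)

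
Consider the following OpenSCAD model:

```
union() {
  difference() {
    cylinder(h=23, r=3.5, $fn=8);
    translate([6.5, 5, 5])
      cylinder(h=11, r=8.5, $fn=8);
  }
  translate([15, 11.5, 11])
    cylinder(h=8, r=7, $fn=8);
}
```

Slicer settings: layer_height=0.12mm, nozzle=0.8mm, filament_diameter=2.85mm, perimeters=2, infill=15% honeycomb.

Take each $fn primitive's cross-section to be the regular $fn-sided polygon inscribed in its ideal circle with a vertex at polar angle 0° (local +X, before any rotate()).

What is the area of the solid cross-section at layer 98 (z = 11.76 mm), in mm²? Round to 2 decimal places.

158.40 mm²

At z = 11.76 mm: the r=3.5 cylinder contributes a regular 8-gon of circumradius 3.5 (area = (8/2)·3.500²·sin(360°/8) = 34.65 mm²); the r=8.5 cylinder at (6.5, 5) gives a regular 8-gon of circumradius 8.5 (constant along its height) (area = (8/2)·8.500²·sin(360°/8) = 204.35 mm²); Subtracting the remaining from the first: starting from the r=3.5 cylinder (34.65 mm²), the r=8.5 cylinder at (6.5, 5) partially overlaps it — only the 14.84 mm² overlap (of its 204.35 mm²) is removed, clipping the outline — area = 19.80 mm²; the r=7 cylinder at (15, 11.5) gives a regular 8-gon of circumradius 7 (constant along its height) (area = (8/2)·7.000²·sin(360°/8) = 138.59 mm²); Taking the union: the 2 present regions are separate (no shared area or edge), so areas and boundary lengths simply add and each stays a separate island — area = 158.40 mm². Overall, the cross-section has 2 separate islands. Net area = 158.40 mm².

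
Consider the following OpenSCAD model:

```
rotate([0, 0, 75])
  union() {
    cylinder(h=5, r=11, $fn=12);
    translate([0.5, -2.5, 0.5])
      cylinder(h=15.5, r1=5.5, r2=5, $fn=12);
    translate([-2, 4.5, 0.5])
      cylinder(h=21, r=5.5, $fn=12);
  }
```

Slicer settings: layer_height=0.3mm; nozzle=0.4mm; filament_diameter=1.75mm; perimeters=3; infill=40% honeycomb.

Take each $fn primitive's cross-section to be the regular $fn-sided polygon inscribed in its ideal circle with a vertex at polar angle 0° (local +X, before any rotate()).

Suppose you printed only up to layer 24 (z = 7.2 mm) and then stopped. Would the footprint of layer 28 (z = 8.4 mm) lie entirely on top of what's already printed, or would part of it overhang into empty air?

entirely on top

Compare the two slices. At z = 7.2: the cylinder is not intersected at this z (z outside [0, 5]); the cone at (0.5, -2.5) (r1=5.5→r2=5) has section circumradius 5.284 here — a regular 12-gon (area = (12/2)·5.284²·sin(360°/12) = 83.76 mm²); the r=5.5 cylinder at (-2, 4.5) gives a regular 12-gon of circumradius 5.5 (constant along its height) (area = (12/2)·5.500²·sin(360°/12) = 90.75 mm²); Combining (union): the regions partially overlap — summed areas 174.51 mm² minus the doubly-counted overlap 15.98 mm² gives 158.52 mm² — area = 158.52 mm²; (whole slice rotated 75° about Z — lengths, areas and connectivity unchanged). At z = 8.4: the cylinder does not reach this height (z outside [0, 5]); the cone at (0.5, -2.5) (r1=5.5→r2=5) has section circumradius 5.245 here — a regular 12-gon (area = (12/2)·5.245²·sin(360°/12) = 82.54 mm²); the cylinder at (-2, 4.5): section is a regular 12-gon, circumradius r=5.5 (area = (12/2)·5.500²·sin(360°/12) = 90.75 mm²); Merging all regions: the regions partially overlap — summed areas 173.29 mm² minus the doubly-counted overlap 15.67 mm² gives 157.62 mm² — area = 157.62 mm²; (whole slice rotated 75° about Z — lengths, areas and connectivity unchanged). Checking containment: the cross-section at z = 8.4 is a subset of the cross-section at z = 7.2.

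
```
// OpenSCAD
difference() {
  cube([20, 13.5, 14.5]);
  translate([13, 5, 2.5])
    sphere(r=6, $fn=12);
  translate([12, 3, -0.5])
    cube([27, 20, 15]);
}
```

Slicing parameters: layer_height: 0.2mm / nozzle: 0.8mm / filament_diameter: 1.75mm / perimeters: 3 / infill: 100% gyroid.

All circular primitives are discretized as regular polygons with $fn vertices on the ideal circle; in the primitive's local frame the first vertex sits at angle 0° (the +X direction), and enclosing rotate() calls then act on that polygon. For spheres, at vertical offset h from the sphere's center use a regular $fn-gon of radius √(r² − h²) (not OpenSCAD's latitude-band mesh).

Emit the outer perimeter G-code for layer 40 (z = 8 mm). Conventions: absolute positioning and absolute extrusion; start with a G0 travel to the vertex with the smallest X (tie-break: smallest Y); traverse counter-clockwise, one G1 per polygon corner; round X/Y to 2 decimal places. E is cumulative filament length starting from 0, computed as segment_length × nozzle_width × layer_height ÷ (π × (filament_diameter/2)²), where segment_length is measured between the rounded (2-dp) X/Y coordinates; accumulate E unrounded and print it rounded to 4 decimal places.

G0 X0.00 Y0.00 Z8.00
G1 X20.00 Y0.00 E1.3304
G1 X20.00 Y3.00 E1.5300
G1 X14.28 Y3.00 E1.9105
G1 X14.20 Y2.92 E1.9180
G1 X13.00 Y2.60 E2.0006
G1 X11.80 Y2.92 E2.0832
G1 X10.92 Y3.80 E2.1660
G1 X10.60 Y5.00 E2.2486
G1 X10.92 Y6.20 E2.3312
G1 X11.80 Y7.08 E2.4140
G1 X12.00 Y7.13 E2.4277
G1 X12.00 Y13.50 E2.8515
G1 X0.00 Y13.50 E3.6497
G1 X0.00 Y0.00 E4.5477

At z = 8 mm: the 20×13.5 cube contributes its full rectangle; the sphere at (13, 5): section is a regular 12-gon, circumradius = √(r²−h²) = √(6²−5.5²) = 2.398; the 27×20 cube at (12, 3) contributes its full rectangle; Taking the first minus the rest: starting from the 20×13.5 cube, the r=6 sphere at (13, 5) lies wholly inside it (removes its full 17.25 mm² and its 14.90 mm outline becomes a hole wall); the 27×20 cube at (12, 3) partially overlaps it — only the 71.40 mm² overlap (of its 540.00 mm²) is removed, clipping the outline — 1 connected region. The outline is a single polygon with 14 vertices. Extrusion per mm of travel: 0.8 × 0.2 / (π × 0.875²) = 0.066520. Accumulating E over each segment gives final E = 4.5477.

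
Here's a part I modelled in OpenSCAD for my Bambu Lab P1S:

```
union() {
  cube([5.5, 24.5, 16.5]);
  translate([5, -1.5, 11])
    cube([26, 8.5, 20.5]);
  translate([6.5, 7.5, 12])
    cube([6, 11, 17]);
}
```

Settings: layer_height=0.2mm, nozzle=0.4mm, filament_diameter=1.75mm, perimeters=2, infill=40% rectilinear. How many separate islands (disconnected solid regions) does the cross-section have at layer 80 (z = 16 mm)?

At z = 16 mm: the 5.5×24.5 cube contributes its full rectangle; the cube at (5, -1.5) is present — its section is the full 26×8.5 rectangle; the cube at (6.5, 7.5) (footprint 6×11) is included at this height; Taking the union: the regions partially overlap (shared area 3.50 mm²), so overlapping operands fuse into one piece — 2 connected regions. Overall, the cross-section has 2 separate islands. Island count = 2.

2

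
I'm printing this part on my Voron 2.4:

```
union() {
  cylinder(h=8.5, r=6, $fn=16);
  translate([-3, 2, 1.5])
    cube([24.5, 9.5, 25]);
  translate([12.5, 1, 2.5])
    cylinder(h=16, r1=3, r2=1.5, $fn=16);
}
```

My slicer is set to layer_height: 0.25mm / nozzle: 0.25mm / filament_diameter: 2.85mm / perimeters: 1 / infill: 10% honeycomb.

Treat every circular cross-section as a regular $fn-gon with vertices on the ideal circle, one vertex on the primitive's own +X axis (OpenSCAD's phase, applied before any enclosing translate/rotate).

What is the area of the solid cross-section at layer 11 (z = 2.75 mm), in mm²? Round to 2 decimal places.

At z = 2.75 mm: the cylinder: section is a regular 16-gon, circumradius r=6 (area = (16/2)·6.000²·sin(360°/16) = 110.21 mm²); the 24.5×9.5 cube at (-3, 2) contributes its full rectangle (area 232.75 mm²); the cone at (12.5, 1) contributes a regular 16-gon of circumradius 2.977 (interpolated between r1=3 and r2=1.5 at t=0.016) (area = (16/2)·2.977²·sin(360°/16) = 27.12 mm²); Combining (union): the regions partially overlap — summed areas 370.09 mm² minus the doubly-counted overlap 34.75 mm² gives 335.34 mm² — area = 335.34 mm². Overall, the cross-section is a single solid region. Net area = 335.34 mm².

335.34 mm²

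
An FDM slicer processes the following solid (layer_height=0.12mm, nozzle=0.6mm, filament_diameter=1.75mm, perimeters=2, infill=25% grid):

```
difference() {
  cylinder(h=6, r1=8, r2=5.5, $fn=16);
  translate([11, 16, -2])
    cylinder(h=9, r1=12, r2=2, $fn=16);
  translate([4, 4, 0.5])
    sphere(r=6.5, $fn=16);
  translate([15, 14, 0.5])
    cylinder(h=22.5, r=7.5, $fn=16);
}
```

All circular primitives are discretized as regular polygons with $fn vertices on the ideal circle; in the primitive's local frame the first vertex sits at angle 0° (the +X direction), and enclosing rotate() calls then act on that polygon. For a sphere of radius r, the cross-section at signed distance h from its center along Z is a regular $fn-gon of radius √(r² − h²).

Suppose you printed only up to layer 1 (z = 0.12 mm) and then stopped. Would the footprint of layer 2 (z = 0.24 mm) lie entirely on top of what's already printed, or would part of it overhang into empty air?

entirely on top

Compare the two slices. At z = 0.12: the cone (r1=8→r2=5.5) has section circumradius 7.950 here — a regular 16-gon (area = (16/2)·7.950²·sin(360°/16) = 193.49 mm²); the cone at (11, 16): at t=0.236 of its height the radius interpolates to r₁+(r₂−r₁)t = 9.644, giving a regular 16-gon of that circumradius (area = (16/2)·9.644²·sin(360°/16) = 284.76 mm²); the sphere at (4, 4): section is a regular 16-gon, circumradius = √(r²−h²) = √(6.5²−0.38²) = 6.489 (area = (16/2)·6.489²·sin(360°/16) = 128.90 mm²); the cylinder at (15, 14) is not intersected at this z (z outside [0.5, 23]); After the difference (first − rest): starting from the cone (193.49 mm²), the cone at (11, 16) misses the remaining region (no effect); the r=6.5 sphere at (4, 4) partially overlaps it — only the 79.91 mm² overlap (of its 128.90 mm²) is removed, clipping the outline — area = 113.58 mm². At z = 0.24: the cone: at t=0.040 of its height the radius interpolates to r₁+(r₂−r₁)t = 7.900, giving a regular 16-gon of that circumradius (area = (16/2)·7.900²·sin(360°/16) = 191.07 mm²); the cone at (11, 16): at t=0.249 of its height the radius interpolates to r₁+(r₂−r₁)t = 9.511, giving a regular 16-gon of that circumradius (area = (16/2)·9.511²·sin(360°/16) = 276.94 mm²); the r=6.5 sphere at (4, 4) contributes a regular 16-gon of circumradius √(6.5²−0.26²) = 6.495 (area = (16/2)·6.495²·sin(360°/16) = 129.14 mm²); the cylinder at (15, 14) is not intersected at this z (z outside [0.5, 23]); Subtracting the remaining from the first: starting from the cone (191.07 mm²), the cone at (11, 16) misses the remaining region (no effect); the r=6.5 sphere at (4, 4) partially overlaps it — only the 79.29 mm² overlap (of its 129.14 mm²) is removed, clipping the outline — area = 111.78 mm². Checking containment: the cross-section at z = 0.24 is a subset of the cross-section at z = 0.12.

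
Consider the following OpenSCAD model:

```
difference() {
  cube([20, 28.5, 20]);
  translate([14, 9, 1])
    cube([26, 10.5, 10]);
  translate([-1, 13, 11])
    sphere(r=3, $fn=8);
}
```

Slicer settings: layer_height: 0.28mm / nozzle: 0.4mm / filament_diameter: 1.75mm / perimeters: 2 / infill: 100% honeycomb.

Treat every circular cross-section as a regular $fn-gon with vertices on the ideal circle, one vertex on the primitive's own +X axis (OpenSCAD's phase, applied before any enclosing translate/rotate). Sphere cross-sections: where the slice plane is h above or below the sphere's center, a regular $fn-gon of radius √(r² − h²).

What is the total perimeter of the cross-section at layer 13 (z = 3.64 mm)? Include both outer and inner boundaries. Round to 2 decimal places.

At z = 3.64 mm: the cube (footprint 20×28.5) is included at this height (perimeter 97.00 mm); the cube at (14, 9) is present — its section is the full 26×10.5 rectangle (perimeter 73.00 mm); the sphere at (-1, 13) is not intersected at this z (|z−center|=7.360 > r=3); After the difference (first − rest): starting from the 20×28.5 cube, the 26×10.5 cube at (14, 9) partially overlaps it — only the 63.00 mm² overlap (of its 273.00 mm²) is removed, clipping the outline — boundary = 109.00 mm. Overall, the cross-section is a single solid region. Total boundary length (outer) = 109.00 mm.

109.00 mm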